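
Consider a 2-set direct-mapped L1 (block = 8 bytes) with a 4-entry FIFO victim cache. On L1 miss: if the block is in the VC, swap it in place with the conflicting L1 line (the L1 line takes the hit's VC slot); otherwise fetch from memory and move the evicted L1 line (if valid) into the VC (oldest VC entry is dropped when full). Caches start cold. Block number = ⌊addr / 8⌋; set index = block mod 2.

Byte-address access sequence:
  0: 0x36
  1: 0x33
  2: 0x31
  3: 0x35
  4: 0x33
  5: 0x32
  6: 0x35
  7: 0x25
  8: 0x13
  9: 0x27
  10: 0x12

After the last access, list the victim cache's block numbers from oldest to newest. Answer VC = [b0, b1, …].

VC = [6, 4]

0: 0x36 (blk 6, set 0) → MISS  vc=[]
1: 0x33 (blk 6, set 0) → L1-HIT  vc=[]
2: 0x31 (blk 6, set 0) → L1-HIT  vc=[]
3: 0x35 (blk 6, set 0) → L1-HIT  vc=[]
4: 0x33 (blk 6, set 0) → L1-HIT  vc=[]
5: 0x32 (blk 6, set 0) → L1-HIT  vc=[]
6: 0x35 (blk 6, set 0) → L1-HIT  vc=[]
7: 0x25 (blk 4, set 0) → MISS  vc=[6]
8: 0x13 (blk 2, set 0) → MISS  vc=[6, 4]
9: 0x27 (blk 4, set 0) → VC-HIT  vc=[6, 2]
10: 0x12 (blk 2, set 0) → VC-HIT  vc=[6, 4]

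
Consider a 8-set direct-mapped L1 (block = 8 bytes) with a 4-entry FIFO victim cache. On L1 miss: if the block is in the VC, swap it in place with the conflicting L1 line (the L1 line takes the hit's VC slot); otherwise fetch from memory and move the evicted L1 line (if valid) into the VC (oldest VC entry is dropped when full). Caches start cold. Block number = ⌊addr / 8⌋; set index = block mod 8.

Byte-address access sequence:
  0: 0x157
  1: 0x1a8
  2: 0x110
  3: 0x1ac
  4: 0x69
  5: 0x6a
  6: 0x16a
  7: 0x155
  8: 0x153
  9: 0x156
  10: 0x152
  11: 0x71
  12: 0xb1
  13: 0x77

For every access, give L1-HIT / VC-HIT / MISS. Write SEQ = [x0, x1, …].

  [0] addr=0x157 blk=42 s=2: MISS | VC []
  [1] addr=0x1a8 blk=53 s=5: MISS | VC []
  [2] addr=0x110 blk=34 s=2: MISS | VC [42]
  [3] addr=0x1ac blk=53 s=5: L1-HIT | VC [42]
  [4] addr=0x69 blk=13 s=5: MISS | VC [42, 53]
  [5] addr=0x6a blk=13 s=5: L1-HIT | VC [42, 53]
  [6] addr=0x16a blk=45 s=5: MISS | VC [42, 53, 13]
  [7] addr=0x155 blk=42 s=2: VC-HIT | VC [34, 53, 13]
  [8] addr=0x153 blk=42 s=2: L1-HIT | VC [34, 53, 13]
  [9] addr=0x156 blk=42 s=2: L1-HIT | VC [34, 53, 13]
  [10] addr=0x152 blk=42 s=2: L1-HIT | VC [34, 53, 13]
  [11] addr=0x71 blk=14 s=6: MISS | VC [34, 53, 13]
  [12] addr=0xb1 blk=22 s=6: MISS | VC [34, 53, 13, 14]
  [13] addr=0x77 blk=14 s=6: VC-HIT | VC [34, 53, 13, 22]

SEQ = [MISS, MISS, MISS, L1-HIT, MISS, L1-HIT, MISS, VC-HIT, L1-HIT, L1-HIT, L1-HIT, MISS, MISS, VC-HIT]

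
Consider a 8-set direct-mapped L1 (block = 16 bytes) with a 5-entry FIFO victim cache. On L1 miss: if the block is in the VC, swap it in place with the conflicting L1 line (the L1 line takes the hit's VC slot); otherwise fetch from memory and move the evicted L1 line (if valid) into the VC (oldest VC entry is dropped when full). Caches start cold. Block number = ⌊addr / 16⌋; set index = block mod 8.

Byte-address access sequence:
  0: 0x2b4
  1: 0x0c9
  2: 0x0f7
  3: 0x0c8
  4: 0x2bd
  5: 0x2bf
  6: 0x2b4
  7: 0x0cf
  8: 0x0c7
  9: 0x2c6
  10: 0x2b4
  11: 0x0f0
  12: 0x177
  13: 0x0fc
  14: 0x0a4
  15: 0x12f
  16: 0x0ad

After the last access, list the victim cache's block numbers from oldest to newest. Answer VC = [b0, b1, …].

VC = [12, 23, 18]

0: 0x2b4 (blk 43, set 3) → MISS  vc=[]
1: 0xc9 (blk 12, set 4) → MISS  vc=[]
2: 0xf7 (blk 15, set 7) → MISS  vc=[]
3: 0xc8 (blk 12, set 4) → L1-HIT  vc=[]
4: 0x2bd (blk 43, set 3) → L1-HIT  vc=[]
5: 0x2bf (blk 43, set 3) → L1-HIT  vc=[]
6: 0x2b4 (blk 43, set 3) → L1-HIT  vc=[]
7: 0xcf (blk 12, set 4) → L1-HIT  vc=[]
8: 0xc7 (blk 12, set 4) → L1-HIT  vc=[]
9: 0x2c6 (blk 44, set 4) → MISS  vc=[12]
10: 0x2b4 (blk 43, set 3) → L1-HIT  vc=[12]
11: 0xf0 (blk 15, set 7) → L1-HIT  vc=[12]
12: 0x177 (blk 23, set 7) → MISS  vc=[12, 15]
13: 0xfc (blk 15, set 7) → VC-HIT  vc=[12, 23]
14: 0xa4 (blk 10, set 2) → MISS  vc=[12, 23]
15: 0x12f (blk 18, set 2) → MISS  vc=[12, 23, 10]
16: 0xad (blk 10, set 2) → VC-HIT  vc=[12, 23, 18]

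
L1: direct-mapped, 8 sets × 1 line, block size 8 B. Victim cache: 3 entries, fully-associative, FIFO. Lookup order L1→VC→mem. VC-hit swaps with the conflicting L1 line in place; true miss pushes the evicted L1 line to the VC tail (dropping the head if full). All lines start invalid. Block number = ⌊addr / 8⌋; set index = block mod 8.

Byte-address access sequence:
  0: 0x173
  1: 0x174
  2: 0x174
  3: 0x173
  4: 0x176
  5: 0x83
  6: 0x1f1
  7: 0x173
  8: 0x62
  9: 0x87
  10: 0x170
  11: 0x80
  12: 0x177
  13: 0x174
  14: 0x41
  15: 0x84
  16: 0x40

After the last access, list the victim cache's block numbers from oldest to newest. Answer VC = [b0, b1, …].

VC = [62, 16]

#0 0x173→b46/s6 MISS; vc=[]
#1 0x174→b46/s6 L1-HIT; vc=[]
#2 0x174→b46/s6 L1-HIT; vc=[]
#3 0x173→b46/s6 L1-HIT; vc=[]
#4 0x176→b46/s6 L1-HIT; vc=[]
#5 0x83→b16/s0 MISS; vc=[]
#6 0x1f1→b62/s6 MISS; vc=[46]
#7 0x173→b46/s6 VC-HIT; vc=[62]
#8 0x62→b12/s4 MISS; vc=[62]
#9 0x87→b16/s0 L1-HIT; vc=[62]
#10 0x170→b46/s6 L1-HIT; vc=[62]
#11 0x80→b16/s0 L1-HIT; vc=[62]
#12 0x177→b46/s6 L1-HIT; vc=[62]
#13 0x174→b46/s6 L1-HIT; vc=[62]
#14 0x41→b8/s0 MISS; vc=[62,16]
#15 0x84→b16/s0 VC-HIT; vc=[62,8]
#16 0x40→b8/s0 VC-HIT; vc=[62,16]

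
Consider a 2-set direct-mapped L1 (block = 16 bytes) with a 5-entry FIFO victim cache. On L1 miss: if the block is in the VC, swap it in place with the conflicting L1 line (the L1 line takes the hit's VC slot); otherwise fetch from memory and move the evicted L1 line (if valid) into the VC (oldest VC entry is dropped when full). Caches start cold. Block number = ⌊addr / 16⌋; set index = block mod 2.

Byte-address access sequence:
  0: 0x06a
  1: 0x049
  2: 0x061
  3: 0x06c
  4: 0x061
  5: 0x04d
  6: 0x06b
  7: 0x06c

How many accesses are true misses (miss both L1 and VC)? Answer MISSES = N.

MISSES = 2

0: 0x6a (blk 6, set 0) → MISS  vc=[]
1: 0x49 (blk 4, set 0) → MISS  vc=[6]
2: 0x61 (blk 6, set 0) → VC-HIT  vc=[4]
3: 0x6c (blk 6, set 0) → L1-HIT  vc=[4]
4: 0x61 (blk 6, set 0) → L1-HIT  vc=[4]
5: 0x4d (blk 4, set 0) → VC-HIT  vc=[6]
6: 0x6b (blk 6, set 0) → VC-HIT  vc=[4]
7: 0x6c (blk 6, set 0) → L1-HIT  vc=[4]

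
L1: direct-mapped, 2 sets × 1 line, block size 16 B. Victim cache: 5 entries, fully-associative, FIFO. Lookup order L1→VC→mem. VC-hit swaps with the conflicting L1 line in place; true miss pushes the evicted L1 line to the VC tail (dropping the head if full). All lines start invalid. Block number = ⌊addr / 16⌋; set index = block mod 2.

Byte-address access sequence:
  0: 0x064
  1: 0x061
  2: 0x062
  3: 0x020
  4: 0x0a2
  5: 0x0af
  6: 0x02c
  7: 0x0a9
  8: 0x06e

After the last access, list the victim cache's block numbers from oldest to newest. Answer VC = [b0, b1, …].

VC = [10, 2]

0: 0x64 (blk 6, set 0) → MISS  vc=[]
1: 0x61 (blk 6, set 0) → L1-HIT  vc=[]
2: 0x62 (blk 6, set 0) → L1-HIT  vc=[]
3: 0x20 (blk 2, set 0) → MISS  vc=[6]
4: 0xa2 (blk 10, set 0) → MISS  vc=[6, 2]
5: 0xaf (blk 10, set 0) → L1-HIT  vc=[6, 2]
6: 0x2c (blk 2, set 0) → VC-HIT  vc=[6, 10]
7: 0xa9 (blk 10, set 0) → VC-HIT  vc=[6, 2]
8: 0x6e (blk 6, set 0) → VC-HIT  vc=[10, 2]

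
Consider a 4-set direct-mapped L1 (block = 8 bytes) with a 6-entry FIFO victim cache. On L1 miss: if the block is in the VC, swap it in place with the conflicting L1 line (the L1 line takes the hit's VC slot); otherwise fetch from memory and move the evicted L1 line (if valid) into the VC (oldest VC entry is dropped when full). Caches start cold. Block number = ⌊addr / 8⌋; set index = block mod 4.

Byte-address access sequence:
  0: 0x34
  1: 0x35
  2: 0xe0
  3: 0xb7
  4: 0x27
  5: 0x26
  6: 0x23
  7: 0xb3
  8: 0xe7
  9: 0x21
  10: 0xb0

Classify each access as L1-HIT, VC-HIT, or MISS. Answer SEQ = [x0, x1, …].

SEQ = [MISS, L1-HIT, MISS, MISS, MISS, L1-HIT, L1-HIT, L1-HIT, VC-HIT, VC-HIT, L1-HIT]

  [0] addr=0x34 blk=6 s=2: MISS | VC []
  [1] addr=0x35 blk=6 s=2: L1-HIT | VC []
  [2] addr=0xe0 blk=28 s=0: MISS | VC []
  [3] addr=0xb7 blk=22 s=2: MISS | VC [6]
  [4] addr=0x27 blk=4 s=0: MISS | VC [6, 28]
  [5] addr=0x26 blk=4 s=0: L1-HIT | VC [6, 28]
  [6] addr=0x23 blk=4 s=0: L1-HIT | VC [6, 28]
  [7] addr=0xb3 blk=22 s=2: L1-HIT | VC [6, 28]
  [8] addr=0xe7 blk=28 s=0: VC-HIT | VC [6, 4]
  [9] addr=0x21 blk=4 s=0: VC-HIT | VC [6, 28]
  [10] addr=0xb0 blk=22 s=2: L1-HIT | VC [6, 28]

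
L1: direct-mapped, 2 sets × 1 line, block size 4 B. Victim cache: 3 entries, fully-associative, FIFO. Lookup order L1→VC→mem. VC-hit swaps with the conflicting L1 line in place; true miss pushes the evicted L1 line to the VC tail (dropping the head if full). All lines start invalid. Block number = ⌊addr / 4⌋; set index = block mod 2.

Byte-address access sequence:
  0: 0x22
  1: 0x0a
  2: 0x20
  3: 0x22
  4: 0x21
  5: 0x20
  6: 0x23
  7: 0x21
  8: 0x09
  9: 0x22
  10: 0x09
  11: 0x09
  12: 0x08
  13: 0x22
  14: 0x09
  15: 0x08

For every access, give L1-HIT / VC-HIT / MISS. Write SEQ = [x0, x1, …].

#0 0x22→b8/s0 MISS; vc=[]
#1 0xa→b2/s0 MISS; vc=[8]
#2 0x20→b8/s0 VC-HIT; vc=[2]
#3 0x22→b8/s0 L1-HIT; vc=[2]
#4 0x21→b8/s0 L1-HIT; vc=[2]
#5 0x20→b8/s0 L1-HIT; vc=[2]
#6 0x23→b8/s0 L1-HIT; vc=[2]
#7 0x21→b8/s0 L1-HIT; vc=[2]
#8 0x9→b2/s0 VC-HIT; vc=[8]
#9 0x22→b8/s0 VC-HIT; vc=[2]
#10 0x9→b2/s0 VC-HIT; vc=[8]
#11 0x9→b2/s0 L1-HIT; vc=[8]
#12 0x8→b2/s0 L1-HIT; vc=[8]
#13 0x22→b8/s0 VC-HIT; vc=[2]
#14 0x9→b2/s0 VC-HIT; vc=[8]
#15 0x8→b2/s0 L1-HIT; vc=[8]

SEQ = [MISS, MISS, VC-HIT, L1-HIT, L1-HIT, L1-HIT, L1-HIT, L1-HIT, VC-HIT, VC-HIT, VC-HIT, L1-HIT, L1-HIT, VC-HIT, VC-HIT, L1-HIT]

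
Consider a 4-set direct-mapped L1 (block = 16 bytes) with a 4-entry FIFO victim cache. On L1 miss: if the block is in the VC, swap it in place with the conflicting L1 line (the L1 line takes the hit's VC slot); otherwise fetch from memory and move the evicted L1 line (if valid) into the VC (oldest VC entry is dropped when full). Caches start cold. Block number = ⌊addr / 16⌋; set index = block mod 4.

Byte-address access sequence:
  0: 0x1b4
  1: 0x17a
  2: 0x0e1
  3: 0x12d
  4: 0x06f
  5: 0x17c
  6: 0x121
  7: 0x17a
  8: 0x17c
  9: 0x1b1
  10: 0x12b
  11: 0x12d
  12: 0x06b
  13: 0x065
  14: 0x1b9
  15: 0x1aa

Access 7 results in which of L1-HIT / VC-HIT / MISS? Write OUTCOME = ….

OUTCOME = L1-HIT

  [0] addr=0x1b4 blk=27 s=3: MISS | VC []
  [1] addr=0x17a blk=23 s=3: MISS | VC [27]
  [2] addr=0xe1 blk=14 s=2: MISS | VC [27]
  [3] addr=0x12d blk=18 s=2: MISS | VC [27, 14]
  [4] addr=0x6f blk=6 s=2: MISS | VC [27, 14, 18]
  [5] addr=0x17c blk=23 s=3: L1-HIT | VC [27, 14, 18]
  [6] addr=0x121 blk=18 s=2: VC-HIT | VC [27, 14, 6]
  [7] addr=0x17a blk=23 s=3: L1-HIT | VC [27, 14, 6]
  [8] addr=0x17c blk=23 s=3: L1-HIT | VC [27, 14, 6]
  [9] addr=0x1b1 blk=27 s=3: VC-HIT | VC [23, 14, 6]
  [10] addr=0x12b blk=18 s=2: L1-HIT | VC [23, 14, 6]
  [11] addr=0x12d blk=18 s=2: L1-HIT | VC [23, 14, 6]
  [12] addr=0x6b blk=6 s=2: VC-HIT | VC [23, 14, 18]
  [13] addr=0x65 blk=6 s=2: L1-HIT | VC [23, 14, 18]
  [14] addr=0x1b9 blk=27 s=3: L1-HIT | VC [23, 14, 18]
  [15] addr=0x1aa blk=26 s=2: MISS | VC [23, 14, 18, 6]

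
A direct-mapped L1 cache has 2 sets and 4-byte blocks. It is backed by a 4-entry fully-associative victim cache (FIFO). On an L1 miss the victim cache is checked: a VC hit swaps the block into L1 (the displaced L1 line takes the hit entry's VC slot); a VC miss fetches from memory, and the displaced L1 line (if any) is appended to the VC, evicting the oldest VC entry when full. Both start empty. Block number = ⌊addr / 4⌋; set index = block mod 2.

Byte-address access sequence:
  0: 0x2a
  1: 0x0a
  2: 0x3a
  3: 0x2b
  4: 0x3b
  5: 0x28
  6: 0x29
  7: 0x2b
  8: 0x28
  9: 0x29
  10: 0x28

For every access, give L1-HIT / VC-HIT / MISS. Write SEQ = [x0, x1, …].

#0 0x2a→b10/s0 MISS; vc=[]
#1 0xa→b2/s0 MISS; vc=[10]
#2 0x3a→b14/s0 MISS; vc=[10,2]
#3 0x2b→b10/s0 VC-HIT; vc=[14,2]
#4 0x3b→b14/s0 VC-HIT; vc=[10,2]
#5 0x28→b10/s0 VC-HIT; vc=[14,2]
#6 0x29→b10/s0 L1-HIT; vc=[14,2]
#7 0x2b→b10/s0 L1-HIT; vc=[14,2]
#8 0x28→b10/s0 L1-HIT; vc=[14,2]
#9 0x29→b10/s0 L1-HIT; vc=[14,2]
#10 0x28→b10/s0 L1-HIT; vc=[14,2]

SEQ = [MISS, MISS, MISS, VC-HIT, VC-HIT, VC-HIT, L1-HIT, L1-HIT, L1-HIT, L1-HIT, L1-HIT]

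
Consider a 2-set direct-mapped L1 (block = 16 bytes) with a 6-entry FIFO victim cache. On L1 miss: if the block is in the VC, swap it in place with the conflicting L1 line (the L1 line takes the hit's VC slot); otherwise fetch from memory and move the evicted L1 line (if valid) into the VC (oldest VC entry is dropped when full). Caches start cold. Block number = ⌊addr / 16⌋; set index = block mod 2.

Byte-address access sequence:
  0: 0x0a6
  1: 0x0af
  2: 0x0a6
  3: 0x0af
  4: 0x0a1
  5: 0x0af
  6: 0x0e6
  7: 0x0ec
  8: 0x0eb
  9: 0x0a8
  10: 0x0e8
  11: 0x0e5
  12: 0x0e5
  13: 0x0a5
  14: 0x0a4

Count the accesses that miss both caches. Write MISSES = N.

MISSES = 2

  [0] addr=0xa6 blk=10 s=0: MISS | VC []
  [1] addr=0xaf blk=10 s=0: L1-HIT | VC []
  [2] addr=0xa6 blk=10 s=0: L1-HIT | VC []
  [3] addr=0xaf blk=10 s=0: L1-HIT | VC []
  [4] addr=0xa1 blk=10 s=0: L1-HIT | VC []
  [5] addr=0xaf blk=10 s=0: L1-HIT | VC []
  [6] addr=0xe6 blk=14 s=0: MISS | VC [10]
  [7] addr=0xec blk=14 s=0: L1-HIT | VC [10]
  [8] addr=0xeb blk=14 s=0: L1-HIT | VC [10]
  [9] addr=0xa8 blk=10 s=0: VC-HIT | VC [14]
  [10] addr=0xe8 blk=14 s=0: VC-HIT | VC [10]
  [11] addr=0xe5 blk=14 s=0: L1-HIT | VC [10]
  [12] addr=0xe5 blk=14 s=0: L1-HIT | VC [10]
  [13] addr=0xa5 blk=10 s=0: VC-HIT | VC [14]
  [14] addr=0xa4 blk=10 s=0: L1-HIT | VC [14]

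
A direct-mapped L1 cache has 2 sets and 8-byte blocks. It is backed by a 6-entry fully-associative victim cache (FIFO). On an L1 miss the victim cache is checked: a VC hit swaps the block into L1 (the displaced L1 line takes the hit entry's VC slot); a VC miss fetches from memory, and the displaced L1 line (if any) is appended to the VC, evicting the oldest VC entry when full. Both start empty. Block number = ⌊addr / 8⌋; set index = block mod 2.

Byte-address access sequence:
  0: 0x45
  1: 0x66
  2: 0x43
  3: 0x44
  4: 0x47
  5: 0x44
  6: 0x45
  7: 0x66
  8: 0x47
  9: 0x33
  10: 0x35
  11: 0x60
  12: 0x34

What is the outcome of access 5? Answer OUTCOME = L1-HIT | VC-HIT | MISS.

OUTCOME = L1-HIT

  [0] addr=0x45 blk=8 s=0: MISS | VC []
  [1] addr=0x66 blk=12 s=0: MISS | VC [8]
  [2] addr=0x43 blk=8 s=0: VC-HIT | VC [12]
  [3] addr=0x44 blk=8 s=0: L1-HIT | VC [12]
  [4] addr=0x47 blk=8 s=0: L1-HIT | VC [12]
  [5] addr=0x44 blk=8 s=0: L1-HIT | VC [12]
  [6] addr=0x45 blk=8 s=0: L1-HIT | VC [12]
  [7] addr=0x66 blk=12 s=0: VC-HIT | VC [8]
  [8] addr=0x47 blk=8 s=0: VC-HIT | VC [12]
  [9] addr=0x33 blk=6 s=0: MISS | VC [12, 8]
  [10] addr=0x35 blk=6 s=0: L1-HIT | VC [12, 8]
  [11] addr=0x60 blk=12 s=0: VC-HIT | VC [6, 8]
  [12] addr=0x34 blk=6 s=0: VC-HIT | VC [12, 8]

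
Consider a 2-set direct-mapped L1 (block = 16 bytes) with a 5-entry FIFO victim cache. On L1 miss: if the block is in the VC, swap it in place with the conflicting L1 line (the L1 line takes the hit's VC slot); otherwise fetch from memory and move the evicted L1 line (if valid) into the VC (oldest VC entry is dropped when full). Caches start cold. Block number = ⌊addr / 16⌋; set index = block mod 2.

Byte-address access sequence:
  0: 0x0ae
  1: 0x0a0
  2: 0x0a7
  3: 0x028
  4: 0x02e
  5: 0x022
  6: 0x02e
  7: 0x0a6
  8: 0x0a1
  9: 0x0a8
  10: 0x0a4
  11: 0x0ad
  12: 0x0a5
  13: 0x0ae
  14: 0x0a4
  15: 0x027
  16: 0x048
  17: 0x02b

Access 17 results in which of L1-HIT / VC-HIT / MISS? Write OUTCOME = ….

OUTCOME = VC-HIT

  [0] addr=0xae blk=10 s=0: MISS | VC []
  [1] addr=0xa0 blk=10 s=0: L1-HIT | VC []
  [2] addr=0xa7 blk=10 s=0: L1-HIT | VC []
  [3] addr=0x28 blk=2 s=0: MISS | VC [10]
  [4] addr=0x2e blk=2 s=0: L1-HIT | VC [10]
  [5] addr=0x22 blk=2 s=0: L1-HIT | VC [10]
  [6] addr=0x2e blk=2 s=0: L1-HIT | VC [10]
  [7] addr=0xa6 blk=10 s=0: VC-HIT | VC [2]
  [8] addr=0xa1 blk=10 s=0: L1-HIT | VC [2]
  [9] addr=0xa8 blk=10 s=0: L1-HIT | VC [2]
  [10] addr=0xa4 blk=10 s=0: L1-HIT | VC [2]
  [11] addr=0xad blk=10 s=0: L1-HIT | VC [2]
  [12] addr=0xa5 blk=10 s=0: L1-HIT | VC [2]
  [13] addr=0xae blk=10 s=0: L1-HIT | VC [2]
  [14] addr=0xa4 blk=10 s=0: L1-HIT | VC [2]
  [15] addr=0x27 blk=2 s=0: VC-HIT | VC [10]
  [16] addr=0x48 blk=4 s=0: MISS | VC [10, 2]
  [17] addr=0x2b blk=2 s=0: VC-HIT | VC [10, 4]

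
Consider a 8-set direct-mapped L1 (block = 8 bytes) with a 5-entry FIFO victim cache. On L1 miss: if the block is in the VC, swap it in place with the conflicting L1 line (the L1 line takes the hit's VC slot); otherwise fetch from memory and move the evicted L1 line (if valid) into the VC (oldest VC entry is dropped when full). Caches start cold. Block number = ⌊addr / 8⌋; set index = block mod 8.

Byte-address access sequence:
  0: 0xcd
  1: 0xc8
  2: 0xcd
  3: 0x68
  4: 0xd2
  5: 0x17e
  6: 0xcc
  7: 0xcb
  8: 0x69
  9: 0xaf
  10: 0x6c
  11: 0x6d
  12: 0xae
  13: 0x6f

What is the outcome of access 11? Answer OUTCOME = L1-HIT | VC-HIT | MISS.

  [0] addr=0xcd blk=25 s=1: MISS | VC []
  [1] addr=0xc8 blk=25 s=1: L1-HIT | VC []
  [2] addr=0xcd blk=25 s=1: L1-HIT | VC []
  [3] addr=0x68 blk=13 s=5: MISS | VC []
  [4] addr=0xd2 blk=26 s=2: MISS | VC []
  [5] addr=0x17e blk=47 s=7: MISS | VC []
  [6] addr=0xcc blk=25 s=1: L1-HIT | VC []
  [7] addr=0xcb blk=25 s=1: L1-HIT | VC []
  [8] addr=0x69 blk=13 s=5: L1-HIT | VC []
  [9] addr=0xaf blk=21 s=5: MISS | VC [13]
  [10] addr=0x6c blk=13 s=5: VC-HIT | VC [21]
  [11] addr=0x6d blk=13 s=5: L1-HIT | VC [21]
  [12] addr=0xae blk=21 s=5: VC-HIT | VC [13]
  [13] addr=0x6f blk=13 s=5: VC-HIT | VC [21]

OUTCOME = L1-HIT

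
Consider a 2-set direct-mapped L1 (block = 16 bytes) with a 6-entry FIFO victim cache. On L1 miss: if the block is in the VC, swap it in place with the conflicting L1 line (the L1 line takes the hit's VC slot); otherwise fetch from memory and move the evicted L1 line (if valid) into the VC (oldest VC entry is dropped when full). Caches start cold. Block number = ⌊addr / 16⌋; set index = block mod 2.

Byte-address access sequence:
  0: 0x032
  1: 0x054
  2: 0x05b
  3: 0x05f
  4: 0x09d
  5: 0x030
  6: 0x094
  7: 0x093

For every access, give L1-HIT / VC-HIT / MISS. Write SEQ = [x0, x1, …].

#0 0x32→b3/s1 MISS; vc=[]
#1 0x54→b5/s1 MISS; vc=[3]
#2 0x5b→b5/s1 L1-HIT; vc=[3]
#3 0x5f→b5/s1 L1-HIT; vc=[3]
#4 0x9d→b9/s1 MISS; vc=[3,5]
#5 0x30→b3/s1 VC-HIT; vc=[9,5]
#6 0x94→b9/s1 VC-HIT; vc=[3,5]
#7 0x93→b9/s1 L1-HIT; vc=[3,5]

SEQ = [MISS, MISS, L1-HIT, L1-HIT, MISS, VC-HIT, VC-HIT, L1-HIT]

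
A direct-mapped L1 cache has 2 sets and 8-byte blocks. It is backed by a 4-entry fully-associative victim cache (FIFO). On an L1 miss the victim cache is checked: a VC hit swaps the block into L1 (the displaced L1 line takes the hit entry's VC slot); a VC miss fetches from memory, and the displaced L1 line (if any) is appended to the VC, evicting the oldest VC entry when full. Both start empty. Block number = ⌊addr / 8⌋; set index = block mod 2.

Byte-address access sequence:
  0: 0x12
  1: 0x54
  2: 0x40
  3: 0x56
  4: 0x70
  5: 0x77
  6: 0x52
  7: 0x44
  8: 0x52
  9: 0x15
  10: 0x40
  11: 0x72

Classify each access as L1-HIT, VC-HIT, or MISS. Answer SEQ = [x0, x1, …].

  [0] addr=0x12 blk=2 s=0: MISS | VC []
  [1] addr=0x54 blk=10 s=0: MISS | VC [2]
  [2] addr=0x40 blk=8 s=0: MISS | VC [2, 10]
  [3] addr=0x56 blk=10 s=0: VC-HIT | VC [2, 8]
  [4] addr=0x70 blk=14 s=0: MISS | VC [2, 8, 10]
  [5] addr=0x77 blk=14 s=0: L1-HIT | VC [2, 8, 10]
  [6] addr=0x52 blk=10 s=0: VC-HIT | VC [2, 8, 14]
  [7] addr=0x44 blk=8 s=0: VC-HIT | VC [2, 10, 14]
  [8] addr=0x52 blk=10 s=0: VC-HIT | VC [2, 8, 14]
  [9] addr=0x15 blk=2 s=0: VC-HIT | VC [10, 8, 14]
  [10] addr=0x40 blk=8 s=0: VC-HIT | VC [10, 2, 14]
  [11] addr=0x72 blk=14 s=0: VC-HIT | VC [10, 2, 8]

SEQ = [MISS, MISS, MISS, VC-HIT, MISS, L1-HIT, VC-HIT, VC-HIT, VC-HIT, VC-HIT, VC-HIT, VC-HIT]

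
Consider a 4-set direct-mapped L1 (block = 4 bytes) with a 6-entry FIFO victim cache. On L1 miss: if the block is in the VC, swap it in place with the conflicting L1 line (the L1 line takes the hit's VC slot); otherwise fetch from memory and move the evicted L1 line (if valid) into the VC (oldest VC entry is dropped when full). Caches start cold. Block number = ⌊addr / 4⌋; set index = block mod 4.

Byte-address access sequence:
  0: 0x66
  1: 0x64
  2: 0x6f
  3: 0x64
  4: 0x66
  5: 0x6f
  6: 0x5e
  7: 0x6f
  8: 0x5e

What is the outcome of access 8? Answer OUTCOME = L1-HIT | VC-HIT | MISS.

OUTCOME = VC-HIT

  [0] addr=0x66 blk=25 s=1: MISS | VC []
  [1] addr=0x64 blk=25 s=1: L1-HIT | VC []
  [2] addr=0x6f blk=27 s=3: MISS | VC []
  [3] addr=0x64 blk=25 s=1: L1-HIT | VC []
  [4] addr=0x66 blk=25 s=1: L1-HIT | VC []
  [5] addr=0x6f blk=27 s=3: L1-HIT | VC []
  [6] addr=0x5e blk=23 s=3: MISS | VC [27]
  [7] addr=0x6f blk=27 s=3: VC-HIT | VC [23]
  [8] addr=0x5e blk=23 s=3: VC-HIT | VC [27]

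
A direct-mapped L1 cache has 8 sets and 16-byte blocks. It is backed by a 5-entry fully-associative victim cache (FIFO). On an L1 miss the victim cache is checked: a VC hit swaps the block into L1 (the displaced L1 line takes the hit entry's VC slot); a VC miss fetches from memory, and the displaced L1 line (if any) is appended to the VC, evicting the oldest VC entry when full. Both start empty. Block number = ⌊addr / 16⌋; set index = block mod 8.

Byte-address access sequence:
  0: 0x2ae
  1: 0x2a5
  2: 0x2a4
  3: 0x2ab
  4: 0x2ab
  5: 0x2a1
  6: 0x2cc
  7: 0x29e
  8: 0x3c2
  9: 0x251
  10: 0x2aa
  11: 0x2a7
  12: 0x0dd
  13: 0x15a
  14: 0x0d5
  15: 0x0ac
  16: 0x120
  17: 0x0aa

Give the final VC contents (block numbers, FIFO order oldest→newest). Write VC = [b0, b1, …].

  [0] addr=0x2ae blk=42 s=2: MISS | VC []
  [1] addr=0x2a5 blk=42 s=2: L1-HIT | VC []
  [2] addr=0x2a4 blk=42 s=2: L1-HIT | VC []
  [3] addr=0x2ab blk=42 s=2: L1-HIT | VC []
  [4] addr=0x2ab blk=42 s=2: L1-HIT | VC []
  [5] addr=0x2a1 blk=42 s=2: L1-HIT | VC []
  [6] addr=0x2cc blk=44 s=4: MISS | VC []
  [7] addr=0x29e blk=41 s=1: MISS | VC []
  [8] addr=0x3c2 blk=60 s=4: MISS | VC [44]
  [9] addr=0x251 blk=37 s=5: MISS | VC [44]
  [10] addr=0x2aa blk=42 s=2: L1-HIT | VC [44]
  [11] addr=0x2a7 blk=42 s=2: L1-HIT | VC [44]
  [12] addr=0xdd blk=13 s=5: MISS | VC [44, 37]
  [13] addr=0x15a blk=21 s=5: MISS | VC [44, 37, 13]
  [14] addr=0xd5 blk=13 s=5: VC-HIT | VC [44, 37, 21]
  [15] addr=0xac blk=10 s=2: MISS | VC [44, 37, 21, 42]
  [16] addr=0x120 blk=18 s=2: MISS | VC [44, 37, 21, 42, 10]
  [17] addr=0xaa blk=10 s=2: VC-HIT | VC [44, 37, 21, 42, 18]

VC = [44, 37, 21, 42, 18]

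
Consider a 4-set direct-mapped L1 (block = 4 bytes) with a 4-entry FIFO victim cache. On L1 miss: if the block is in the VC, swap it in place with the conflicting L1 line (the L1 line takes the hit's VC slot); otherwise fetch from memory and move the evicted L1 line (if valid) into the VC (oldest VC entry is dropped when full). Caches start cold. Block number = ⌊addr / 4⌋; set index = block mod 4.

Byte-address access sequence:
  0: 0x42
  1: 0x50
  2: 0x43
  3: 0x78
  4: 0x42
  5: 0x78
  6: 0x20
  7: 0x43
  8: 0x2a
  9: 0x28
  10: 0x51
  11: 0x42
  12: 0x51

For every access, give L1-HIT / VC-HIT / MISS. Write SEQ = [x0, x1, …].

SEQ = [MISS, MISS, VC-HIT, MISS, L1-HIT, L1-HIT, MISS, VC-HIT, MISS, L1-HIT, VC-HIT, VC-HIT, VC-HIT]

  [0] addr=0x42 blk=16 s=0: MISS | VC []
  [1] addr=0x50 blk=20 s=0: MISS | VC [16]
  [2] addr=0x43 blk=16 s=0: VC-HIT | VC [20]
  [3] addr=0x78 blk=30 s=2: MISS | VC [20]
  [4] addr=0x42 blk=16 s=0: L1-HIT | VC [20]
  [5] addr=0x78 blk=30 s=2: L1-HIT | VC [20]
  [6] addr=0x20 blk=8 s=0: MISS | VC [20, 16]
  [7] addr=0x43 blk=16 s=0: VC-HIT | VC [20, 8]
  [8] addr=0x2a blk=10 s=2: MISS | VC [20, 8, 30]
  [9] addr=0x28 blk=10 s=2: L1-HIT | VC [20, 8, 30]
  [10] addr=0x51 blk=20 s=0: VC-HIT | VC [16, 8, 30]
  [11] addr=0x42 blk=16 s=0: VC-HIT | VC [20, 8, 30]
  [12] addr=0x51 blk=20 s=0: VC-HIT | VC [16, 8, 30]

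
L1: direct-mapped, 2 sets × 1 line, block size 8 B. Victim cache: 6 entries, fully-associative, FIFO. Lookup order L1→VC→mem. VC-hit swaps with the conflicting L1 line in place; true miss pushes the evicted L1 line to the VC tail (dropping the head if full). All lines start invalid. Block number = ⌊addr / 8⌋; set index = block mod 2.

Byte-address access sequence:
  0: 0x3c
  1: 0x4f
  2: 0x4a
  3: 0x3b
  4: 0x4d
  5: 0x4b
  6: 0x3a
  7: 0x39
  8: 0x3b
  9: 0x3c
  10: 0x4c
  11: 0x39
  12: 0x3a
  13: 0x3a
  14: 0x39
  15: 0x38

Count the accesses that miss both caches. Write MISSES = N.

  [0] addr=0x3c blk=7 s=1: MISS | VC []
  [1] addr=0x4f blk=9 s=1: MISS | VC [7]
  [2] addr=0x4a blk=9 s=1: L1-HIT | VC [7]
  [3] addr=0x3b blk=7 s=1: VC-HIT | VC [9]
  [4] addr=0x4d blk=9 s=1: VC-HIT | VC [7]
  [5] addr=0x4b blk=9 s=1: L1-HIT | VC [7]
  [6] addr=0x3a blk=7 s=1: VC-HIT | VC [9]
  [7] addr=0x39 blk=7 s=1: L1-HIT | VC [9]
  [8] addr=0x3b blk=7 s=1: L1-HIT | VC [9]
  [9] addr=0x3c blk=7 s=1: L1-HIT | VC [9]
  [10] addr=0x4c blk=9 s=1: VC-HIT | VC [7]
  [11] addr=0x39 blk=7 s=1: VC-HIT | VC [9]
  [12] addr=0x3a blk=7 s=1: L1-HIT | VC [9]
  [13] addr=0x3a blk=7 s=1: L1-HIT | VC [9]
  [14] addr=0x39 blk=7 s=1: L1-HIT | VC [9]
  [15] addr=0x38 blk=7 s=1: L1-HIT | VC [9]

MISSES = 2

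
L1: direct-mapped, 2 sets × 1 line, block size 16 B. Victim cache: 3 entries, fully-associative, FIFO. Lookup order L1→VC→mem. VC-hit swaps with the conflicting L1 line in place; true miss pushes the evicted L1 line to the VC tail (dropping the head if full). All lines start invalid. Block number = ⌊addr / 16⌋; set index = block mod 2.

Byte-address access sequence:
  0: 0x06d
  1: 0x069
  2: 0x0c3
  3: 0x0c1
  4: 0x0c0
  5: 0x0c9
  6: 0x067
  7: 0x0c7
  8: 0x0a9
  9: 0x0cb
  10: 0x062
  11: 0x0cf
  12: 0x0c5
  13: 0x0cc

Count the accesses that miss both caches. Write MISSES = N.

#0 0x6d→b6/s0 MISS; vc=[]
#1 0x69→b6/s0 L1-HIT; vc=[]
#2 0xc3→b12/s0 MISS; vc=[6]
#3 0xc1→b12/s0 L1-HIT; vc=[6]
#4 0xc0→b12/s0 L1-HIT; vc=[6]
#5 0xc9→b12/s0 L1-HIT; vc=[6]
#6 0x67→b6/s0 VC-HIT; vc=[12]
#7 0xc7→b12/s0 VC-HIT; vc=[6]
#8 0xa9→b10/s0 MISS; vc=[6,12]
#9 0xcb→b12/s0 VC-HIT; vc=[6,10]
#10 0x62→b6/s0 VC-HIT; vc=[12,10]
#11 0xcf→b12/s0 VC-HIT; vc=[6,10]
#12 0xc5→b12/s0 L1-HIT; vc=[6,10]
#13 0xcc→b12/s0 L1-HIT; vc=[6,10]

MISSES = 3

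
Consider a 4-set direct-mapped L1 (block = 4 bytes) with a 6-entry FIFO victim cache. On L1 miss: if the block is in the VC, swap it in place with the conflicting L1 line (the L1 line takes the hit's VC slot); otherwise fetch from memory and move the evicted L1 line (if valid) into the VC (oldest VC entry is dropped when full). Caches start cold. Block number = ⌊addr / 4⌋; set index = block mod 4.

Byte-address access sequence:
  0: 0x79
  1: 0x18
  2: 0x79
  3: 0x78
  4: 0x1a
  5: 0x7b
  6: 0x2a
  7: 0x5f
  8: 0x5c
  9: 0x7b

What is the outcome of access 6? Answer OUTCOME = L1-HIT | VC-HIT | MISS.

OUTCOME = MISS

  [0] addr=0x79 blk=30 s=2: MISS | VC []
  [1] addr=0x18 blk=6 s=2: MISS | VC [30]
  [2] addr=0x79 blk=30 s=2: VC-HIT | VC [6]
  [3] addr=0x78 blk=30 s=2: L1-HIT | VC [6]
  [4] addr=0x1a blk=6 s=2: VC-HIT | VC [30]
  [5] addr=0x7b blk=30 s=2: VC-HIT | VC [6]
  [6] addr=0x2a blk=10 s=2: MISS | VC [6, 30]
  [7] addr=0x5f blk=23 s=3: MISS | VC [6, 30]
  [8] addr=0x5c blk=23 s=3: L1-HIT | VC [6, 30]
  [9] addr=0x7b blk=30 s=2: VC-HIT | VC [6, 10]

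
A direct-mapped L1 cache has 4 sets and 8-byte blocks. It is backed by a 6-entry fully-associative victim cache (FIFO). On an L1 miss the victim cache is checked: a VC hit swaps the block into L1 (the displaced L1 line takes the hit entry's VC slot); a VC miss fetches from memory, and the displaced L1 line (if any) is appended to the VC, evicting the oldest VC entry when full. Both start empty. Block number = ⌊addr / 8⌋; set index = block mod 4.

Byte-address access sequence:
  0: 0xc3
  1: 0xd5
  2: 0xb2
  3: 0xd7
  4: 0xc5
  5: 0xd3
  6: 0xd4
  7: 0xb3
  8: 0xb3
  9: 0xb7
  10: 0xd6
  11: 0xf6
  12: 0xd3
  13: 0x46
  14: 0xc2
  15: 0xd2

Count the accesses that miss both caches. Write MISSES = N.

MISSES = 5

0: 0xc3 (blk 24, set 0) → MISS  vc=[]
1: 0xd5 (blk 26, set 2) → MISS  vc=[]
2: 0xb2 (blk 22, set 2) → MISS  vc=[26]
3: 0xd7 (blk 26, set 2) → VC-HIT  vc=[22]
4: 0xc5 (blk 24, set 0) → L1-HIT  vc=[22]
5: 0xd3 (blk 26, set 2) → L1-HIT  vc=[22]
6: 0xd4 (blk 26, set 2) → L1-HIT  vc=[22]
7: 0xb3 (blk 22, set 2) → VC-HIT  vc=[26]
8: 0xb3 (blk 22, set 2) → L1-HIT  vc=[26]
9: 0xb7 (blk 22, set 2) → L1-HIT  vc=[26]
10: 0xd6 (blk 26, set 2) → VC-HIT  vc=[22]
11: 0xf6 (blk 30, set 2) → MISS  vc=[22, 26]
12: 0xd3 (blk 26, set 2) → VC-HIT  vc=[22, 30]
13: 0x46 (blk 8, set 0) → MISS  vc=[22, 30, 24]
14: 0xc2 (blk 24, set 0) → VC-HIT  vc=[22, 30, 8]
15: 0xd2 (blk 26, set 2) → L1-HIT  vc=[22, 30, 8]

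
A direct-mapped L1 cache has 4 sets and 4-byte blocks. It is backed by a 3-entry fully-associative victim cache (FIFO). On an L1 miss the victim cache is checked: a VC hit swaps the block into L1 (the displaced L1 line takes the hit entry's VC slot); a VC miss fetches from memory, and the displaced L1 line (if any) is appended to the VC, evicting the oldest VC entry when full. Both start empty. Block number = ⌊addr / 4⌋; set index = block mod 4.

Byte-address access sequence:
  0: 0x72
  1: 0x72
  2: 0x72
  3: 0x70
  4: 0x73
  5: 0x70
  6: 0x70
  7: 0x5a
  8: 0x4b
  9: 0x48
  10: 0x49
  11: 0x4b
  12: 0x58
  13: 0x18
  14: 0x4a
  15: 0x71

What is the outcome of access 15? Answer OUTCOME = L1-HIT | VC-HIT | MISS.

0: 0x72 (blk 28, set 0) → MISS  vc=[]
1: 0x72 (blk 28, set 0) → L1-HIT  vc=[]
2: 0x72 (blk 28, set 0) → L1-HIT  vc=[]
3: 0x70 (blk 28, set 0) → L1-HIT  vc=[]
4: 0x73 (blk 28, set 0) → L1-HIT  vc=[]
5: 0x70 (blk 28, set 0) → L1-HIT  vc=[]
6: 0x70 (blk 28, set 0) → L1-HIT  vc=[]
7: 0x5a (blk 22, set 2) → MISS  vc=[]
8: 0x4b (blk 18, set 2) → MISS  vc=[22]
9: 0x48 (blk 18, set 2) → L1-HIT  vc=[22]
10: 0x49 (blk 18, set 2) → L1-HIT  vc=[22]
11: 0x4b (blk 18, set 2) → L1-HIT  vc=[22]
12: 0x58 (blk 22, set 2) → VC-HIT  vc=[18]
13: 0x18 (blk 6, set 2) → MISS  vc=[18, 22]
14: 0x4a (blk 18, set 2) → VC-HIT  vc=[6, 22]
15: 0x71 (blk 28, set 0) → L1-HIT  vc=[6, 22]

OUTCOME = L1-HIT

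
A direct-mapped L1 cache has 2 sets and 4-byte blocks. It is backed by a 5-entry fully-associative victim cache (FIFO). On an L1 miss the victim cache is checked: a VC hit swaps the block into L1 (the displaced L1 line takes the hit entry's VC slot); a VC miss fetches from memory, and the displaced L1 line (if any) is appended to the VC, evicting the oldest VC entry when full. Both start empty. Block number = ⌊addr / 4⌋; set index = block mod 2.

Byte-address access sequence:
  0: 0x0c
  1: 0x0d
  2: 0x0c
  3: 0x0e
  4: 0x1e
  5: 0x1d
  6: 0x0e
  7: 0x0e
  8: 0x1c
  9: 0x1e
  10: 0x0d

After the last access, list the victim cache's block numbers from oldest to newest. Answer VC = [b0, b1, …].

VC = [7]

0: 0xc (blk 3, set 1) → MISS  vc=[]
1: 0xd (blk 3, set 1) → L1-HIT  vc=[]
2: 0xc (blk 3, set 1) → L1-HIT  vc=[]
3: 0xe (blk 3, set 1) → L1-HIT  vc=[]
4: 0x1e (blk 7, set 1) → MISS  vc=[3]
5: 0x1d (blk 7, set 1) → L1-HIT  vc=[3]
6: 0xe (blk 3, set 1) → VC-HIT  vc=[7]
7: 0xe (blk 3, set 1) → L1-HIT  vc=[7]
8: 0x1c (blk 7, set 1) → VC-HIT  vc=[3]
9: 0x1e (blk 7, set 1) → L1-HIT  vc=[3]
10: 0xd (blk 3, set 1) → VC-HIT  vc=[7]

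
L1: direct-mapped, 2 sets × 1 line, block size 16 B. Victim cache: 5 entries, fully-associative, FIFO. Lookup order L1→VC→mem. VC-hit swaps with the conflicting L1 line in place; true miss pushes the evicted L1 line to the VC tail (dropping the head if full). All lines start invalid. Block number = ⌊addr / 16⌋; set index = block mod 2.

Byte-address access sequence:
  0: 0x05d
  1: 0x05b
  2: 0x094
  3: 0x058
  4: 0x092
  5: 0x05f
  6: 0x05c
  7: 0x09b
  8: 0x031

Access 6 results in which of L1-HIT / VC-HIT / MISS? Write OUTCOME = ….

OUTCOME = L1-HIT

#0 0x5d→b5/s1 MISS; vc=[]
#1 0x5b→b5/s1 L1-HIT; vc=[]
#2 0x94→b9/s1 MISS; vc=[5]
#3 0x58→b5/s1 VC-HIT; vc=[9]
#4 0x92→b9/s1 VC-HIT; vc=[5]
#5 0x5f→b5/s1 VC-HIT; vc=[9]
#6 0x5c→b5/s1 L1-HIT; vc=[9]
#7 0x9b→b9/s1 VC-HIT; vc=[5]
#8 0x31→b3/s1 MISS; vc=[5,9]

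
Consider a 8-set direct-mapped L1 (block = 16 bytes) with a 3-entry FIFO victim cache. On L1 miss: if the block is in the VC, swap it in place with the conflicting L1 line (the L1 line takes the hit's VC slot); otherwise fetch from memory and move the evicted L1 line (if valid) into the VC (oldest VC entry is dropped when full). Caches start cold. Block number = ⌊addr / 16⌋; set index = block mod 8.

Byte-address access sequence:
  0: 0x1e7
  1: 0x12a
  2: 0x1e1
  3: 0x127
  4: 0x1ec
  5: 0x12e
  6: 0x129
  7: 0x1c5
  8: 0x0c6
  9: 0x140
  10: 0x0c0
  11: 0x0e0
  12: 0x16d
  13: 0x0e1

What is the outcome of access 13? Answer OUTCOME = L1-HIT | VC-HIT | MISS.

OUTCOME = VC-HIT

  [0] addr=0x1e7 blk=30 s=6: MISS | VC []
  [1] addr=0x12a blk=18 s=2: MISS | VC []
  [2] addr=0x1e1 blk=30 s=6: L1-HIT | VC []
  [3] addr=0x127 blk=18 s=2: L1-HIT | VC []
  [4] addr=0x1ec blk=30 s=6: L1-HIT | VC []
  [5] addr=0x12e blk=18 s=2: L1-HIT | VC []
  [6] addr=0x129 blk=18 s=2: L1-HIT | VC []
  [7] addr=0x1c5 blk=28 s=4: MISS | VC []
  [8] addr=0xc6 blk=12 s=4: MISS | VC [28]
  [9] addr=0x140 blk=20 s=4: MISS | VC [28, 12]
  [10] addr=0xc0 blk=12 s=4: VC-HIT | VC [28, 20]
  [11] addr=0xe0 blk=14 s=6: MISS | VC [28, 20, 30]
  [12] addr=0x16d blk=22 s=6: MISS | VC [20, 30, 14]
  [13] addr=0xe1 blk=14 s=6: VC-HIT | VC [20, 30, 22]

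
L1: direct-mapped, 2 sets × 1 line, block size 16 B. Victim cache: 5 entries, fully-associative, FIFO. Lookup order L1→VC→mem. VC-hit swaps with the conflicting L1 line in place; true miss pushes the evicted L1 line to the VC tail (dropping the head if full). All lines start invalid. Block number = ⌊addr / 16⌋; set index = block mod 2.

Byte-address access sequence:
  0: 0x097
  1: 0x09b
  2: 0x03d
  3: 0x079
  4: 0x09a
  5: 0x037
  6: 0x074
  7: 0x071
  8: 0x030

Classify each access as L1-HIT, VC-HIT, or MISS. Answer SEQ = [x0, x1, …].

SEQ = [MISS, L1-HIT, MISS, MISS, VC-HIT, VC-HIT, VC-HIT, L1-HIT, VC-HIT]

#0 0x97→b9/s1 MISS; vc=[]
#1 0x9b→b9/s1 L1-HIT; vc=[]
#2 0x3d→b3/s1 MISS; vc=[9]
#3 0x79→b7/s1 MISS; vc=[9,3]
#4 0x9a→b9/s1 VC-HIT; vc=[7,3]
#5 0x37→b3/s1 VC-HIT; vc=[7,9]
#6 0x74→b7/s1 VC-HIT; vc=[3,9]
#7 0x71→b7/s1 L1-HIT; vc=[3,9]
#8 0x30→b3/s1 VC-HIT; vc=[7,9]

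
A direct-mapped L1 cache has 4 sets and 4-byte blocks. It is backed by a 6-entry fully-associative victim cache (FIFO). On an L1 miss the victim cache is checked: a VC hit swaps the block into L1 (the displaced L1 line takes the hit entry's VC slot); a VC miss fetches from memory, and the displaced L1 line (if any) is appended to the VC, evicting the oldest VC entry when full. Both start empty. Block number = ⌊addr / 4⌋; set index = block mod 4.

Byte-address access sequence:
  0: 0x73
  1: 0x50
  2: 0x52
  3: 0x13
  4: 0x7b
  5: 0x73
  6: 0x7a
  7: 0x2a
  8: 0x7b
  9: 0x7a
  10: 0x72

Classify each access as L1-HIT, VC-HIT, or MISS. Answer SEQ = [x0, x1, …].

SEQ = [MISS, MISS, L1-HIT, MISS, MISS, VC-HIT, L1-HIT, MISS, VC-HIT, L1-HIT, L1-HIT]

  [0] addr=0x73 blk=28 s=0: MISS | VC []
  [1] addr=0x50 blk=20 s=0: MISS | VC [28]
  [2] addr=0x52 blk=20 s=0: L1-HIT | VC [28]
  [3] addr=0x13 blk=4 s=0: MISS | VC [28, 20]
  [4] addr=0x7b blk=30 s=2: MISS | VC [28, 20]
  [5] addr=0x73 blk=28 s=0: VC-HIT | VC [4, 20]
  [6] addr=0x7a blk=30 s=2: L1-HIT | VC [4, 20]
  [7] addr=0x2a blk=10 s=2: MISS | VC [4, 20, 30]
  [8] addr=0x7b blk=30 s=2: VC-HIT | VC [4, 20, 10]
  [9] addr=0x7a blk=30 s=2: L1-HIT | VC [4, 20, 10]
  [10] addr=0x72 blk=28 s=0: L1-HIT | VC [4, 20, 10]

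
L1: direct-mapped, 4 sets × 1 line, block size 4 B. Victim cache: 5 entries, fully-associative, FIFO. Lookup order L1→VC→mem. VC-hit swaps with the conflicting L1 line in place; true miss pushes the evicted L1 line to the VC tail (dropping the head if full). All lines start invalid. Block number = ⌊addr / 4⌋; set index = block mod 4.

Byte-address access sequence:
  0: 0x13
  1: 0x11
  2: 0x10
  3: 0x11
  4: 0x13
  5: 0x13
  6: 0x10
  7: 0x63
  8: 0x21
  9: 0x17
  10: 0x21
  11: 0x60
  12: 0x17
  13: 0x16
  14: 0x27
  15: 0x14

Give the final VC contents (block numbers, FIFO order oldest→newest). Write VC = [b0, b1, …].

VC = [4, 8, 9]

0: 0x13 (blk 4, set 0) → MISS  vc=[]
1: 0x11 (blk 4, set 0) → L1-HIT  vc=[]
2: 0x10 (blk 4, set 0) → L1-HIT  vc=[]
3: 0x11 (blk 4, set 0) → L1-HIT  vc=[]
4: 0x13 (blk 4, set 0) → L1-HIT  vc=[]
5: 0x13 (blk 4, set 0) → L1-HIT  vc=[]
6: 0x10 (blk 4, set 0) → L1-HIT  vc=[]
7: 0x63 (blk 24, set 0) → MISS  vc=[4]
8: 0x21 (blk 8, set 0) → MISS  vc=[4, 24]
9: 0x17 (blk 5, set 1) → MISS  vc=[4, 24]
10: 0x21 (blk 8, set 0) → L1-HIT  vc=[4, 24]
11: 0x60 (blk 24, set 0) → VC-HIT  vc=[4, 8]
12: 0x17 (blk 5, set 1) → L1-HIT  vc=[4, 8]
13: 0x16 (blk 5, set 1) → L1-HIT  vc=[4, 8]
14: 0x27 (blk 9, set 1) → MISS  vc=[4, 8, 5]
15: 0x14 (blk 5, set 1) → VC-HIT  vc=[4, 8, 9]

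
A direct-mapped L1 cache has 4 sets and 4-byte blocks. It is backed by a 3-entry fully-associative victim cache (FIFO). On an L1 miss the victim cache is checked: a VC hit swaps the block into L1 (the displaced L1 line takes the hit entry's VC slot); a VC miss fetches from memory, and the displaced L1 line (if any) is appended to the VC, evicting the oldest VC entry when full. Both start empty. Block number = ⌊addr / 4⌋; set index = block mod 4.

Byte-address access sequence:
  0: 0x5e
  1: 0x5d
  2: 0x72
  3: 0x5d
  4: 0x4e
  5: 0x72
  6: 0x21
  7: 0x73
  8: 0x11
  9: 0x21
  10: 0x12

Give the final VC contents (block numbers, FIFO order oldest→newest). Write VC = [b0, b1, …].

0: 0x5e (blk 23, set 3) → MISS  vc=[]
1: 0x5d (blk 23, set 3) → L1-HIT  vc=[]
2: 0x72 (blk 28, set 0) → MISS  vc=[]
3: 0x5d (blk 23, set 3) → L1-HIT  vc=[]
4: 0x4e (blk 19, set 3) → MISS  vc=[23]
5: 0x72 (blk 28, set 0) → L1-HIT  vc=[23]
6: 0x21 (blk 8, set 0) → MISS  vc=[23, 28]
7: 0x73 (blk 28, set 0) → VC-HIT  vc=[23, 8]
8: 0x11 (blk 4, set 0) → MISS  vc=[23, 8, 28]
9: 0x21 (blk 8, set 0) → VC-HIT  vc=[23, 4, 28]
10: 0x12 (blk 4, set 0) → VC-HIT  vc=[23, 8, 28]

VC = [23, 8, 28]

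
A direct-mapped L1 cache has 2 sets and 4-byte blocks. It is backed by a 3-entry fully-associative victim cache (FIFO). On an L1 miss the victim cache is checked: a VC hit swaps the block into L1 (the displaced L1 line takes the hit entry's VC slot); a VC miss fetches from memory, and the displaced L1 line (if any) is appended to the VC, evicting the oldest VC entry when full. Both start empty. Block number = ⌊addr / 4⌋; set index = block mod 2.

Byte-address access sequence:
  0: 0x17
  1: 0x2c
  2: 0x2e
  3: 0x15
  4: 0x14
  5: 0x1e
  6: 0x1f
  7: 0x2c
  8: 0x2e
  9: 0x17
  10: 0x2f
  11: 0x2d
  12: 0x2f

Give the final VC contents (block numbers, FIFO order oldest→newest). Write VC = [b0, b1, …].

  [0] addr=0x17 blk=5 s=1: MISS | VC []
  [1] addr=0x2c blk=11 s=1: MISS | VC [5]
  [2] addr=0x2e blk=11 s=1: L1-HIT | VC [5]
  [3] addr=0x15 blk=5 s=1: VC-HIT | VC [11]
  [4] addr=0x14 blk=5 s=1: L1-HIT | VC [11]
  [5] addr=0x1e blk=7 s=1: MISS | VC [11, 5]
  [6] addr=0x1f blk=7 s=1: L1-HIT | VC [11, 5]
  [7] addr=0x2c blk=11 s=1: VC-HIT | VC [7, 5]
  [8] addr=0x2e blk=11 s=1: L1-HIT | VC [7, 5]
  [9] addr=0x17 blk=5 s=1: VC-HIT | VC [7, 11]
  [10] addr=0x2f blk=11 s=1: VC-HIT | VC [7, 5]
  [11] addr=0x2d blk=11 s=1: L1-HIT | VC [7, 5]
  [12] addr=0x2f blk=11 s=1: L1-HIT | VC [7, 5]

VC = [7, 5]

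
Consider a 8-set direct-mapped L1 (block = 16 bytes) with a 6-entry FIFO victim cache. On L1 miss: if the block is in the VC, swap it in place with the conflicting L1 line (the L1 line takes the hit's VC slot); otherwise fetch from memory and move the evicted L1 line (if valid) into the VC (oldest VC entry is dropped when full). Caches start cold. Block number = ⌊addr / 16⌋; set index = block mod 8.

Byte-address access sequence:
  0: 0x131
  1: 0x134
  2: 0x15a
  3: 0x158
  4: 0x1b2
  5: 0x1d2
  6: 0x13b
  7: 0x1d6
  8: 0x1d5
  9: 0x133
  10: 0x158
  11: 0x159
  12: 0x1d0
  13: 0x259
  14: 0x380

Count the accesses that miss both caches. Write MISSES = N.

0: 0x131 (blk 19, set 3) → MISS  vc=[]
1: 0x134 (blk 19, set 3) → L1-HIT  vc=[]
2: 0x15a (blk 21, set 5) → MISS  vc=[]
3: 0x158 (blk 21, set 5) → L1-HIT  vc=[]
4: 0x1b2 (blk 27, set 3) → MISS  vc=[19]
5: 0x1d2 (blk 29, set 5) → MISS  vc=[19, 21]
6: 0x13b (blk 19, set 3) → VC-HIT  vc=[27, 21]
7: 0x1d6 (blk 29, set 5) → L1-HIT  vc=[27, 21]
8: 0x1d5 (blk 29, set 5) → L1-HIT  vc=[27, 21]
9: 0x133 (blk 19, set 3) → L1-HIT  vc=[27, 21]
10: 0x158 (blk 21, set 5) → VC-HIT  vc=[27, 29]
11: 0x159 (blk 21, set 5) → L1-HIT  vc=[27, 29]
12: 0x1d0 (blk 29, set 5) → VC-HIT  vc=[27, 21]
13: 0x259 (blk 37, set 5) → MISS  vc=[27, 21, 29]
14: 0x380 (blk 56, set 0) → MISS  vc=[27, 21, 29]

MISSES = 6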